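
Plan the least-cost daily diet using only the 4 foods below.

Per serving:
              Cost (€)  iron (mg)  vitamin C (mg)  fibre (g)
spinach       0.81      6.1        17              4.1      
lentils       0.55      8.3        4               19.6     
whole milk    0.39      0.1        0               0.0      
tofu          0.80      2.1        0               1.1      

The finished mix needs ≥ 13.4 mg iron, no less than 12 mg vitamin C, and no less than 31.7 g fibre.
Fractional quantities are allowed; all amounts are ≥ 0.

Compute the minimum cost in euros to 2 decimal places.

€1.13

This is a linear program. Let x1 = servings of spinach, x2 = servings of lentils, x3 = servings of whole milk, x4 = servings of tofu.
Minimise 0.81x1 + 0.55x2 + 0.39x3 + 0.8x4 with:
  6.1x1 + 8.3x2 + 0.1x3 + 2.1x4 ≥ 13.4   (iron)
  17x1 + 4x2 ≥ 12   (vitamin C)
  4.1x1 + 19.6x2 + 1.1x4 ≥ 31.7   (fibre)
  x1, x2, x3, x4 ≥ 0.
The minimum-cost mix takes nothing from whole milk, tofu — only spinach, lentils. Binding constraints: vitamin C and fibre.
Solving gives x1 = 0.3422, x2 = 1.546.
Hence cost = 0.81·0.3422 + 0.55·1.546 = €1.1275.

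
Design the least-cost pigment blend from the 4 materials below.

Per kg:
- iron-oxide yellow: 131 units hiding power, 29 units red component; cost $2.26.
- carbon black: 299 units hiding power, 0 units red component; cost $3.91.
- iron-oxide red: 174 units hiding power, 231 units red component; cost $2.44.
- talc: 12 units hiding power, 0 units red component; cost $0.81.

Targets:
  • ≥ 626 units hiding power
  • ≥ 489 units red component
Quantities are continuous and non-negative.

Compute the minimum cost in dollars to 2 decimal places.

Treat it as an LP. Let x1 = kg of iron-oxide yellow, x2 = kg of carbon black, x3 = kg of iron-oxide red, x4 = kg of talc.
Minimise 2.26x1 + 3.91x2 + 2.44x3 + 0.81x4 with:
  131x1 + 299x2 + 174x3 + 12x4 ≥ 626   (hiding power)
  29x1 + 231x3 ≥ 489   (red component)
  x1, x2, x3, x4 ≥ 0.
At the optimum only carbon black, iron-oxide red are positive (iron-oxide yellow, talc = 0). There the hiding power and red component constraints are tight.
Solving gives x2 = 0.8617, x3 = 2.117.
Objective = 3.91·0.8617 + 2.44·2.117 = 8.5347.

$8.53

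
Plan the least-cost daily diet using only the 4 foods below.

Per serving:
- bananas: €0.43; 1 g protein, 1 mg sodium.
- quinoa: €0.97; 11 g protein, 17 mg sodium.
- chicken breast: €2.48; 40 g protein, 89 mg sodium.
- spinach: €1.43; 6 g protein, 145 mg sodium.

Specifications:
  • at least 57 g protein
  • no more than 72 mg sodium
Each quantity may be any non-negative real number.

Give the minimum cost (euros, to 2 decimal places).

€15.11

Let x1 = servings of bananas, x2 = servings of quinoa, x3 = servings of chicken breast, x4 = servings of spinach.
Minimise 0.43x1 + 0.97x2 + 2.48x3 + 1.43x4 s.t.:
  1x1 + 11x2 + 40x3 + 6x4 ≥ 57   (protein)
  1x1 + 17x2 + 89x3 + 145x4 ≤ 72   (sodium)
  x1, x2, x3, x4 ≥ 0.
The minimum-cost mix takes nothing from chicken breast, spinach — only bananas, quinoa. Binding constraints: protein and sodium.
So bananas = 29.5 servings, quinoa = 2.5 servings.
Total cost: 0.43·29.5 + 0.97·2.5 = 15.1100.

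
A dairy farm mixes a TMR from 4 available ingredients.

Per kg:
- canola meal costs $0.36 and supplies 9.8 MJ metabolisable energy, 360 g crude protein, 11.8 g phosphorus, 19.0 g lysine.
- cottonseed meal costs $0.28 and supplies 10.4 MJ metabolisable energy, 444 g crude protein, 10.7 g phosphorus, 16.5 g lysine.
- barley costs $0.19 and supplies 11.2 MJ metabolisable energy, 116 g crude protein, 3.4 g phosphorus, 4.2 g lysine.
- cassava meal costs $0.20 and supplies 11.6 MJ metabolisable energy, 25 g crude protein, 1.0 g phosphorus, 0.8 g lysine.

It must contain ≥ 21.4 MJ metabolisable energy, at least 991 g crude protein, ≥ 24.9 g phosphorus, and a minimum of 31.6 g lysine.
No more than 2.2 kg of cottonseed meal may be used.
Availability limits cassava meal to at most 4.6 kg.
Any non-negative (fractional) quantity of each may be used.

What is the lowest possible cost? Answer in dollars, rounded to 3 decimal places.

$0.657

Let x1 = kg of canola meal, x2 = kg of cottonseed meal, x3 = kg of barley, x4 = kg of cassava meal.
Minimize 0.36x1 + 0.28x2 + 0.19x3 + 0.2x4 with:
  9.8x1 + 10.4x2 + 11.2x3 + 11.6x4 ≥ 21.4   (metabolisable energy)
  360x1 + 444x2 + 116x3 + 25x4 ≥ 991   (crude protein)
  11.8x1 + 10.7x2 + 3.4x3 + 1x4 ≥ 24.9   (phosphorus)
  19x1 + 16.5x2 + 4.2x3 + 0.8x4 ≥ 31.6   (lysine)
  x2 ≤ 2.2
  x4 ≤ 4.6
  x1, x2, x3, x4 ≥ 0.
The optimal basis is {canola meal, cottonseed meal}; barley, cassava meal drop out. There the phosphorus and the cottonseed meal cap constraints are tight.
Optimal quantities: canola meal = 0.11525 kg, cottonseed meal = 2.2 kg.
Total cost: 0.36·0.11525 + 0.28·2.2 = 0.65749.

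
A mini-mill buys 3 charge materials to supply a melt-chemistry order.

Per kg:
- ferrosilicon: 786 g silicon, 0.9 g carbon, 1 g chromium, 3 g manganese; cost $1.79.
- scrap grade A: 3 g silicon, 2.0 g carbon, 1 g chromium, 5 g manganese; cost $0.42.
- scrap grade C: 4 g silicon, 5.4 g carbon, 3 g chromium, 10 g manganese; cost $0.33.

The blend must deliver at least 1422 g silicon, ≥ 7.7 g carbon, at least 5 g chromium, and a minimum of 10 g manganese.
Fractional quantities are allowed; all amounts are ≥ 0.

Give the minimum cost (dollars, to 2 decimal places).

$3.60

Let x1 = kg of ferrosilicon, x2 = kg of scrap grade A, x3 = kg of scrap grade C.
Minimize 1.79x1 + 0.42x2 + 0.33x3 with:
  786x1 + 3x2 + 4x3 ≥ 1422   (silicon)
  0.9x1 + 2x2 + 5.4x3 ≥ 7.7   (carbon)
  1x1 + 1x2 + 3x3 ≥ 5   (chromium)
  3x1 + 5x2 + 10x3 ≥ 10   (manganese)
  x1, x2, x3 ≥ 0.
The minimum-cost mix takes nothing from scrap grade A — only ferrosilicon, scrap grade C. Binding constraints: silicon and carbon.
So ferrosilicon = 1.803 kg, scrap grade C = 1.125 kg.
Objective = 1.79·1.803 + 0.33·1.125 = 3.5986.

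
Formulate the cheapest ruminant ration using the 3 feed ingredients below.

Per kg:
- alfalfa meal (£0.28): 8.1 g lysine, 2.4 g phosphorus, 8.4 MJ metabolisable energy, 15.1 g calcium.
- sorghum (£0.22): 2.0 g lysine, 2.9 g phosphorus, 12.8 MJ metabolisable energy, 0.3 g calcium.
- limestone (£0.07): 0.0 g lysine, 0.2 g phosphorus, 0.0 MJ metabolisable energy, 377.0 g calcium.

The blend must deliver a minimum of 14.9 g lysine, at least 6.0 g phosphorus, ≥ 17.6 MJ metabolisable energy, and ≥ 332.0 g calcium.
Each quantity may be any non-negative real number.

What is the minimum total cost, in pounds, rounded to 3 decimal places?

Treat it as an LP. Let x1 = kg of alfalfa meal, x2 = kg of sorghum, x3 = kg of limestone.
Minimise 0.28x1 + 0.22x2 + 0.07x3 with:
  8.1x1 + 2x2 ≥ 14.9   (lysine)
  2.4x1 + 2.9x2 + 0.2x3 ≥ 6   (phosphorus)
  8.4x1 + 12.8x2 ≥ 17.6   (metabolisable energy)
  15.1x1 + 0.3x2 + 377x3 ≥ 332   (calcium)
  x1, x2, x3 ≥ 0.
All 3 inputs are positive at the optimum. The lysine, phosphorus, calcium requirements are met with equality.
That vertex is x1 = 1.687, x2 = 0.6166, x3 = 0.8126.
Objective = 0.28·1.687 + 0.22·0.6166 + 0.07·0.8126 = 0.66489.

£0.665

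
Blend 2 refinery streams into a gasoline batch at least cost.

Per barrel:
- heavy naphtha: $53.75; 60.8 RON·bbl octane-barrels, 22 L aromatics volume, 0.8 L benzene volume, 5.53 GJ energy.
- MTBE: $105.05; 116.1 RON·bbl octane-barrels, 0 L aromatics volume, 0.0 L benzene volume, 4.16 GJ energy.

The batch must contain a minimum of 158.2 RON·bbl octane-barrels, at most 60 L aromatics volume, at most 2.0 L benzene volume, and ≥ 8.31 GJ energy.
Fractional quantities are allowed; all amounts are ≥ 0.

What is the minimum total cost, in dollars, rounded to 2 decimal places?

Let x1 = barrels of heavy naphtha, x2 = barrels of MTBE.
Minimise 53.75x1 + 105.05x2 with:
  60.8x1 + 116.1x2 ≥ 158.2   (octane-barrels)
  22x1 ≤ 60   (aromatics volume)
  0.8x1 ≤ 2   (benzene volume)
  5.53x1 + 4.16x2 ≥ 8.31   (energy)
  x1, x2 ≥ 0.
Both inputs are positive at the optimum. There the octane-barrels and benzene volume constraints are tight.
That vertex is x1 = 2.5, x2 = 0.0534.
Total cost: 53.75·2.5 + 105.05·0.0534 = 139.9847.

$139.98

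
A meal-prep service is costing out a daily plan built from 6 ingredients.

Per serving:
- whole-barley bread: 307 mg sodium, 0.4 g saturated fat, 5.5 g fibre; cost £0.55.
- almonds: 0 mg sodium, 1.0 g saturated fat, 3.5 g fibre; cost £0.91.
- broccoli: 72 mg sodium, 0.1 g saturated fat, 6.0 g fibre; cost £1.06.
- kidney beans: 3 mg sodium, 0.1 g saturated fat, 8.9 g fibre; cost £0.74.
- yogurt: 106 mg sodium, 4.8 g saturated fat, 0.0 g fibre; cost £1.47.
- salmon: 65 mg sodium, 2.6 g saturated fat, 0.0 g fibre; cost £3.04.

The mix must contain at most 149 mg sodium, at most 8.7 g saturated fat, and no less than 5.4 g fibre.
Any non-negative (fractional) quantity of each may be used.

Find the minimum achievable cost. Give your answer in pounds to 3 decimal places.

£0.449

Let x1 = servings of whole-barley bread, x2 = servings of almonds, x3 = servings of broccoli, x4 = servings of kidney beans, x5 = servings of yogurt, x6 = servings of salmon.
Minimize 0.55x1 + 0.91x2 + 1.06x3 + 0.74x4 + 1.47x5 + 3.04x6 s.t.:
  307x1 + 72x3 + 3x4 + 106x5 + 65x6 ≤ 149   (sodium)
  0.4x1 + 1x2 + 0.1x3 + 0.1x4 + 4.8x5 + 2.6x6 ≤ 8.7   (saturated fat)
  5.5x1 + 3.5x2 + 6x3 + 8.9x4 ≥ 5.4   (fibre)
  x1, x2, x3, x4, x5, x6 ≥ 0.
The optimal basis is {kidney beans}; whole-barley bread, almonds, broccoli, yogurt, salmon drop out. There the fibre constraint is tight.
So kidney beans = 0.6067 servings.
Objective = 0.74·0.6067 = 0.44896.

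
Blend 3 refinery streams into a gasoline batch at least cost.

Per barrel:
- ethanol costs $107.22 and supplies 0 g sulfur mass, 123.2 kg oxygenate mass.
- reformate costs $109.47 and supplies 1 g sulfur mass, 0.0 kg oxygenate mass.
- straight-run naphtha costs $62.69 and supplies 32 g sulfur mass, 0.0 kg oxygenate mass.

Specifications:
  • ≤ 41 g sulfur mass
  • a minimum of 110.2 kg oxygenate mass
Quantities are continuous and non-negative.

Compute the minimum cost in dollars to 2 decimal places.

Let x1 = barrels of ethanol, x2 = barrels of reformate, x3 = barrels of straight-run naphtha.
Minimize 107.22x1 + 109.47x2 + 62.69x3 s.t.:
  1x2 + 32x3 ≤ 41   (sulfur mass)
  123.2x1 ≥ 110.2   (oxygenate mass)
  x1, x2, x3 ≥ 0.
The optimal basis is {ethanol}; reformate, straight-run naphtha drop out. There the oxygenate mass constraint is tight.
Solving gives x1 = 0.8945.
Objective = 107.22·0.8945 = 95.9083.

$95.91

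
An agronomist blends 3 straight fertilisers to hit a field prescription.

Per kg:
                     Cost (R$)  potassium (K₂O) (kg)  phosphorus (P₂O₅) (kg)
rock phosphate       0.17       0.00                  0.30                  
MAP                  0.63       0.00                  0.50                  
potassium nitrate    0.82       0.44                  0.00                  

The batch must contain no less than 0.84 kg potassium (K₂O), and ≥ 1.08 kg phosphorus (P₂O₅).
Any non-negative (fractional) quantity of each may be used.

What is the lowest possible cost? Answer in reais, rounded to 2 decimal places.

R$2.18

This is a linear program. Let x1 = kg of rock phosphate, x2 = kg of MAP, x3 = kg of potassium nitrate.
Minimize 0.17x1 + 0.63x2 + 0.82x3 subject to:
  0.44x3 ≥ 0.84   (potassium (K₂O))
  0.3x1 + 0.5x2 ≥ 1.08   (phosphorus (P₂O₅))
  x1, x2, x3 ≥ 0.
At the optimum only rock phosphate, potassium nitrate are positive (MAP = 0). Binding constraints: potassium (K₂O) and phosphorus (P₂O₅).
So rock phosphate = 3.6 kg, potassium nitrate = 1.909 kg.
Cost = 0.17·3.6 + 0.82·1.909 = 2.1774.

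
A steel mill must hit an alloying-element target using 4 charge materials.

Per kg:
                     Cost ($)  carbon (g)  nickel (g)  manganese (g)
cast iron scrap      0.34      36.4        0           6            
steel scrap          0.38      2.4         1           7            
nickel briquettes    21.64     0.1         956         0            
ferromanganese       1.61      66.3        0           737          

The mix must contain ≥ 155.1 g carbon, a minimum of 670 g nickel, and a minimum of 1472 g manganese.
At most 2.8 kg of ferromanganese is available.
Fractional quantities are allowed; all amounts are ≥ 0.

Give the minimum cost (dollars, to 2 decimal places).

Let x1 = kg of cast iron scrap, x2 = kg of steel scrap, x3 = kg of nickel briquettes, x4 = kg of ferromanganese.
Minimise 0.34x1 + 0.38x2 + 21.64x3 + 1.61x4 with:
  36.4x1 + 2.4x2 + 0.1x3 + 66.3x4 ≥ 155.1   (carbon)
  1x2 + 956x3 ≥ 670   (nickel)
  6x1 + 7x2 + 737x4 ≥ 1472   (manganese)
  x4 ≤ 2.8
  x1, x2, x3, x4 ≥ 0.
At the optimum only cast iron scrap, nickel briquettes, ferromanganese are positive (steel scrap = 0). There the carbon, nickel, manganese constraints are tight.
So cast iron scrap = 0.6305 kg, nickel briquettes = 0.7008 kg, ferromanganese = 1.992 kg.
Cost = 0.34·0.6305 + 21.64·0.7008 + 1.61·1.992 = 18.5868.

$18.59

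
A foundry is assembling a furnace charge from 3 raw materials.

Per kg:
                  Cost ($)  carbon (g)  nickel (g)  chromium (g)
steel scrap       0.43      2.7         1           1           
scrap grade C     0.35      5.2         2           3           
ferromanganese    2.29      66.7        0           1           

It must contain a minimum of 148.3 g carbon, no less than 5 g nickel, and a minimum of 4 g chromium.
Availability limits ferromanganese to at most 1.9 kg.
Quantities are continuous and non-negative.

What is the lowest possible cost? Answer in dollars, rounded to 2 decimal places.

$5.80

This is a linear program. Let x1 = kg of steel scrap, x2 = kg of scrap grade C, x3 = kg of ferromanganese.
Minimise 0.43x1 + 0.35x2 + 2.29x3 s.t.:
  2.7x1 + 5.2x2 + 66.7x3 ≥ 148.3   (carbon)
  1x1 + 2x2 ≥ 5   (nickel)
  1x1 + 3x2 + 1x3 ≥ 4   (chromium)
  x3 ≤ 1.9
  x1, x2, x3 ≥ 0.
The optimal basis is {scrap grade C, ferromanganese}; steel scrap drops out. There the carbon and the ferromanganese cap constraints are tight.
That vertex is x2 = 4.148, x3 = 1.9.
Objective = 0.35·4.148 + 2.29·1.9 = 5.8028.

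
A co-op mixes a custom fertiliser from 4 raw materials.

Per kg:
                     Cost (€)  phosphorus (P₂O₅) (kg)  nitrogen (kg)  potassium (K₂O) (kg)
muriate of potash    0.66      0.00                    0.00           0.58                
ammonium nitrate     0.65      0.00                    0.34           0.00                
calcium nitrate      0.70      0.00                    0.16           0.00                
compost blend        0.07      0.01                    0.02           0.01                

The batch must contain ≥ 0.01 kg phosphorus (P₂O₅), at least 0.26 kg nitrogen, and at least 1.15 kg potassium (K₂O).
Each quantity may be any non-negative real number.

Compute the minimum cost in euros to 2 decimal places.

€1.83

Let x1 = kg of muriate of potash, x2 = kg of ammonium nitrate, x3 = kg of calcium nitrate, x4 = kg of compost blend.
Minimize 0.66x1 + 0.65x2 + 0.7x3 + 0.07x4 subject to:
  0.01x4 ≥ 0.01   (phosphorus (P₂O₅))
  0.34x2 + 0.16x3 + 0.02x4 ≥ 0.26   (nitrogen)
  0.58x1 + 0.01x4 ≥ 1.15   (potassium (K₂O))
  x1, x2, x3, x4 ≥ 0.
The minimum-cost mix takes nothing from calcium nitrate — only muriate of potash, ammonium nitrate, compost blend. The phosphorus (P₂O₅), nitrogen, potassium (K₂O) requirements are met with equality.
Optimal quantities: muriate of potash = 1.966 kg, ammonium nitrate = 0.7059 kg, compost blend = 1 kg.
Cost = 0.66·1.966 + 0.65·0.7059 + 0.07·1 = 1.8264.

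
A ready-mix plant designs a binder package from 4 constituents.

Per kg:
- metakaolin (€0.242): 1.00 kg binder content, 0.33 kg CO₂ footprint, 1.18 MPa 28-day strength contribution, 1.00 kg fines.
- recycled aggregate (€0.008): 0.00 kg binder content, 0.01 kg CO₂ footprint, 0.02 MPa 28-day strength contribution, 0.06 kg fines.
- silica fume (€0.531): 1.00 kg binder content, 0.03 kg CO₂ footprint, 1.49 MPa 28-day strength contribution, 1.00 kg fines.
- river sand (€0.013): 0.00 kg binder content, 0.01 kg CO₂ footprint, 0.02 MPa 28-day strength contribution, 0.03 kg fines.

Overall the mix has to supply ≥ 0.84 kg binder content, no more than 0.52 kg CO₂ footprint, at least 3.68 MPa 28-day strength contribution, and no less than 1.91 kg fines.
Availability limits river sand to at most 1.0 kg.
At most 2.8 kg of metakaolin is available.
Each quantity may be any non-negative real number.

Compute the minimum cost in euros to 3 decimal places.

Treat it as an LP. Let x1 = kg of metakaolin, x2 = kg of recycled aggregate, x3 = kg of silica fume, x4 = kg of river sand.
min 0.242x1 + 0.008x2 + 0.531x3 + 0.013x4 subject to:
  1x1 + 1x3 ≥ 0.84   (binder content)
  0.33x1 + 0.01x2 + 0.03x3 + 0.01x4 ≤ 0.52   (CO₂ footprint)
  1.18x1 + 0.02x2 + 1.49x3 + 0.02x4 ≥ 3.68   (28-day strength contribution)
  1x1 + 0.06x2 + 1x3 + 0.03x4 ≥ 1.91   (fines)
  x4 ≤ 1
  x1 ≤ 2.8
  x1, x2, x3, x4 ≥ 0.
The minimum-cost mix takes nothing from recycled aggregate, river sand — only metakaolin, silica fume. The CO₂ footprint and 28-day strength contribution requirements are met with equality.
So metakaolin = 1.456 kg, silica fume = 1.317 kg.
Total cost: 0.242·1.456 + 0.531·1.317 = 1.05168.

€1.052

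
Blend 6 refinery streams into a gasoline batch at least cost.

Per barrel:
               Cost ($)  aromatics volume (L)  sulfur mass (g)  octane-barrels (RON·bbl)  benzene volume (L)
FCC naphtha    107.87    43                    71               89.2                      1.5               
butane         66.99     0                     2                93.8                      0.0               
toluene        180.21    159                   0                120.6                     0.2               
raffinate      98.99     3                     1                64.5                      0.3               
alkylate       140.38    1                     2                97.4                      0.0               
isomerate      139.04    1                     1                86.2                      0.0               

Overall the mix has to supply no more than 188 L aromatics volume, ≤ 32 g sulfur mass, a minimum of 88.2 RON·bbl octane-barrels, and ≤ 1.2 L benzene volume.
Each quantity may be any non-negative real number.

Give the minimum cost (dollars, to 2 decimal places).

$62.99

Let x1 = barrels of FCC naphtha, x2 = barrels of butane, x3 = barrels of toluene, x4 = barrels of raffinate, x5 = barrels of alkylate, x6 = barrels of isomerate.
Minimize 107.87x1 + 66.99x2 + 180.21x3 + 98.99x4 + 140.38x5 + 139.04x6 s.t.:
  43x1 + 159x3 + 3x4 + 1x5 + 1x6 ≤ 188   (aromatics volume)
  71x1 + 2x2 + 1x4 + 2x5 + 1x6 ≤ 32   (sulfur mass)
  89.2x1 + 93.8x2 + 120.6x3 + 64.5x4 + 97.4x5 + 86.2x6 ≥ 88.2   (octane-barrels)
  1.5x1 + 0.2x3 + 0.3x4 ≤ 1.2   (benzene volume)
  x1, x2, x3, x4, x5, x6 ≥ 0.
The optimal basis is {butane}; FCC naphtha, toluene, raffinate, alkylate, isomerate drop out. The octane-barrels requirement is met with equality.
That vertex is x2 = 0.9403.
Total cost: 66.99·0.9403 = 62.9907.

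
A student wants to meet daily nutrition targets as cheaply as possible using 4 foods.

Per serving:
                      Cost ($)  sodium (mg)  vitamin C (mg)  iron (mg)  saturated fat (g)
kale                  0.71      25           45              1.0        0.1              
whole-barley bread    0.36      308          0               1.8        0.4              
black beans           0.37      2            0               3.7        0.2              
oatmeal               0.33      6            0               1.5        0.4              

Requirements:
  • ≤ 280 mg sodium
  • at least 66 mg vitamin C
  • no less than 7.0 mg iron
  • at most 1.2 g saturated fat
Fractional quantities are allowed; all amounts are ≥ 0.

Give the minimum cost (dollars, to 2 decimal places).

$1.59

Let x1 = servings of kale, x2 = servings of whole-barley bread, x3 = servings of black beans, x4 = servings of oatmeal.
min 0.71x1 + 0.36x2 + 0.37x3 + 0.33x4 s.t.:
  25x1 + 308x2 + 2x3 + 6x4 ≤ 280   (sodium)
  45x1 ≥ 66   (vitamin C)
  1x1 + 1.8x2 + 3.7x3 + 1.5x4 ≥ 7   (iron)
  0.1x1 + 0.4x2 + 0.2x3 + 0.4x4 ≤ 1.2   (saturated fat)
  x1, x2, x3, x4 ≥ 0.
The minimum-cost mix takes nothing from whole-barley bread, oatmeal — only kale, black beans. There the vitamin C and iron constraints are tight.
Optimal quantities: kale = 1.467 servings, black beans = 1.495 servings.
Total cost: 0.71·1.467 + 0.37·1.495 = 1.5947.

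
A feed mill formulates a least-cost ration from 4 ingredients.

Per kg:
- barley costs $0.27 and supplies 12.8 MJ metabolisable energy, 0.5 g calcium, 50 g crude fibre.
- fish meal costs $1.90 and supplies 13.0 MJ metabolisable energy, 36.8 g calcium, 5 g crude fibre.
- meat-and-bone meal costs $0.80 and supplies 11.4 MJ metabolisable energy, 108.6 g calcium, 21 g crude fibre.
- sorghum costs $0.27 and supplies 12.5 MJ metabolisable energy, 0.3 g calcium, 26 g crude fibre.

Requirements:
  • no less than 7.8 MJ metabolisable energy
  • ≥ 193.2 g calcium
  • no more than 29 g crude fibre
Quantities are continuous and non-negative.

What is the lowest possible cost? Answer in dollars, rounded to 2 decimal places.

Let x1 = kg of barley, x2 = kg of fish meal, x3 = kg of meat-and-bone meal, x4 = kg of sorghum.
min 0.27x1 + 1.9x2 + 0.8x3 + 0.27x4 with:
  12.8x1 + 13x2 + 11.4x3 + 12.5x4 ≥ 7.8   (metabolisable energy)
  0.5x1 + 36.8x2 + 108.6x3 + 0.3x4 ≥ 193.2   (calcium)
  50x1 + 5x2 + 21x3 + 26x4 ≤ 29   (crude fibre)
  x1, x2, x3, x4 ≥ 0.
At the optimum only fish meal, meat-and-bone meal are positive (barley, sorghum = 0). The calcium and crude fibre requirements are met with equality.
So fish meal = 3.95 kg, meat-and-bone meal = 0.4404 kg.
Cost = 1.9·3.95 + 0.8·0.4404 = 7.8573.

$7.86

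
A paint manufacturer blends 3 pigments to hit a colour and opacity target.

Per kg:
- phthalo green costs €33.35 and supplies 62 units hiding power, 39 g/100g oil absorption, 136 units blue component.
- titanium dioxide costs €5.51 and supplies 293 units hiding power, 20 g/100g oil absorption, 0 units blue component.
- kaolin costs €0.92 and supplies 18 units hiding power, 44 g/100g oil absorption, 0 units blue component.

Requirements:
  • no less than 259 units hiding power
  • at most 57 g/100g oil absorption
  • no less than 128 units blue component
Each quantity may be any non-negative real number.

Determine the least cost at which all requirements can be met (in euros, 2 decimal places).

Let x1 = kg of phthalo green, x2 = kg of titanium dioxide, x3 = kg of kaolin.
Minimize 33.35x1 + 5.51x2 + 0.92x3 s.t.:
  62x1 + 293x2 + 18x3 ≥ 259   (hiding power)
  39x1 + 20x2 + 44x3 ≤ 57   (oil absorption)
  136x1 ≥ 128   (blue component)
  x1, x2, x3 ≥ 0.
The optimal basis is {phthalo green, titanium dioxide}; kaolin drops out. Binding constraints: hiding power and blue component.
Solving gives x1 = 0.9412, x2 = 0.6848.
Objective = 33.35·0.9412 + 5.51·0.6848 = 35.1623.

€35.16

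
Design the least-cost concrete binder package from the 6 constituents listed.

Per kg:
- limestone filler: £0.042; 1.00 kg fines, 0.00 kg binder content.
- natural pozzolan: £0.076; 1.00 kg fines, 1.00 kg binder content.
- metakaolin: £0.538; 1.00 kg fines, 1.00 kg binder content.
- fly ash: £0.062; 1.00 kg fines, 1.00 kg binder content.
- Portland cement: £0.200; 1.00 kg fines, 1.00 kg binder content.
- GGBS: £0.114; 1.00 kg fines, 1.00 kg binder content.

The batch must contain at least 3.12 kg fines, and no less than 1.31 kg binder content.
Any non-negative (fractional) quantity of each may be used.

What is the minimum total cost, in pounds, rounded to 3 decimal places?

Set it up as a linear program. Let x1 = kg of limestone filler, x2 = kg of natural pozzolan, x3 = kg of metakaolin, x4 = kg of fly ash, x5 = kg of Portland cement, x6 = kg of GGBS.
min 0.042x1 + 0.076x2 + 0.538x3 + 0.062x4 + 0.2x5 + 0.114x6 subject to:
  1x1 + 1x2 + 1x3 + 1x4 + 1x5 + 1x6 ≥ 3.12   (fines)
  1x2 + 1x3 + 1x4 + 1x5 + 1x6 ≥ 1.31   (binder content)
  x1, x2, x3, x4, x5, x6 ≥ 0.
At the optimum only limestone filler, fly ash are positive (natural pozzolan, metakaolin, Portland cement, GGBS = 0). The fines and binder content requirements are met with equality.
That vertex is x1 = 1.81, x4 = 1.31.
Objective = 0.042·1.81 + 0.062·1.31 = 0.15724.

£0.157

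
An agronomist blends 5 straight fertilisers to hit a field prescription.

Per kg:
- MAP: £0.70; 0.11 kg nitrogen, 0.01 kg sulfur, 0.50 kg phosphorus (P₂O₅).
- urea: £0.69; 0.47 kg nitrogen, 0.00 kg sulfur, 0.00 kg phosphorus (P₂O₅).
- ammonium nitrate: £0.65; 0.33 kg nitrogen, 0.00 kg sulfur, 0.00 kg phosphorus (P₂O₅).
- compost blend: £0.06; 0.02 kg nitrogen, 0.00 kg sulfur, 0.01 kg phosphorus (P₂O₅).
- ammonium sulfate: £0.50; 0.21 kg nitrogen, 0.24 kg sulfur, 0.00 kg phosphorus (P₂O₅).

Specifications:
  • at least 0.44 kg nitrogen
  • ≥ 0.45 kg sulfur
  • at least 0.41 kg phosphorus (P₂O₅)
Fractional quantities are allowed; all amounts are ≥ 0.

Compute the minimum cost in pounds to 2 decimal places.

£1.49

Let x1 = kg of MAP, x2 = kg of urea, x3 = kg of ammonium nitrate, x4 = kg of compost blend, x5 = kg of ammonium sulfate.
Minimise 0.7x1 + 0.69x2 + 0.65x3 + 0.06x4 + 0.5x5 subject to:
  0.11x1 + 0.47x2 + 0.33x3 + 0.02x4 + 0.21x5 ≥ 0.44   (nitrogen)
  0.01x1 + 0.24x5 ≥ 0.45   (sulfur)
  0.5x1 + 0.01x4 ≥ 0.41   (phosphorus (P₂O₅))
  x1, x2, x3, x4, x5 ≥ 0.
The cheapest feasible vertex uses only MAP, ammonium sulfate; urea, ammonium nitrate, compost blend are not used. The sulfur and phosphorus (P₂O₅) requirements are met with equality.
Solving gives x1 = 0.82, x5 = 1.841.
Hence cost = 0.7·0.82 + 0.5·1.841 = £1.4945.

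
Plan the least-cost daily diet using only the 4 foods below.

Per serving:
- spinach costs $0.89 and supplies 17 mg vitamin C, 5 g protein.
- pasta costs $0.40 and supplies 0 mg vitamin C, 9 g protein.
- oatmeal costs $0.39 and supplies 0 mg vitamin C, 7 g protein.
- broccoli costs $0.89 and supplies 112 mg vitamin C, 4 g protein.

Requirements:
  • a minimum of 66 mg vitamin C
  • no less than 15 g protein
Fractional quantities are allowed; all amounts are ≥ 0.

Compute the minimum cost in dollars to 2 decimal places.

Let x1 = servings of spinach, x2 = servings of pasta, x3 = servings of oatmeal, x4 = servings of broccoli.
min 0.89x1 + 0.4x2 + 0.39x3 + 0.89x4 subject to:
  17x1 + 112x4 ≥ 66   (vitamin C)
  5x1 + 9x2 + 7x3 + 4x4 ≥ 15   (protein)
  x1, x2, x3, x4 ≥ 0.
The optimal basis is {pasta, broccoli}; spinach, oatmeal drop out. There the vitamin C and protein constraints are tight.
Solving gives x2 = 1.405, x4 = 0.5893.
Hence cost = 0.4·1.405 + 0.89·0.5893 = $1.0865.

$1.09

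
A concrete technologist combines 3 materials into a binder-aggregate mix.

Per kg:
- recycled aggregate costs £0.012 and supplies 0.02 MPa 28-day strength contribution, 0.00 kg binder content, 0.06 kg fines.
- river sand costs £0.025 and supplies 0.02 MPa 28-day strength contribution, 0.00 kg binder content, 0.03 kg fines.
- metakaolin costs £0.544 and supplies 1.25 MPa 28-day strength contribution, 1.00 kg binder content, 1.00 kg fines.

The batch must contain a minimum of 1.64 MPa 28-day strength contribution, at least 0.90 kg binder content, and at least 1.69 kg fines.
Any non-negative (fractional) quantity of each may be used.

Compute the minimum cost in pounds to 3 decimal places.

£0.742

Let x1 = kg of recycled aggregate, x2 = kg of river sand, x3 = kg of metakaolin.
Minimize 0.012x1 + 0.025x2 + 0.544x3 s.t.:
  0.02x1 + 0.02x2 + 1.25x3 ≥ 1.64   (28-day strength contribution)
  1x3 ≥ 0.9   (binder content)
  0.06x1 + 0.03x2 + 1x3 ≥ 1.69   (fines)
  x1, x2, x3 ≥ 0.
The optimal basis is {recycled aggregate, metakaolin}; river sand drops out. Binding constraints: 28-day strength contribution and fines.
That vertex is x1 = 8.591, x3 = 1.175.
Total cost: 0.012·8.591 + 0.544·1.175 = 0.74229.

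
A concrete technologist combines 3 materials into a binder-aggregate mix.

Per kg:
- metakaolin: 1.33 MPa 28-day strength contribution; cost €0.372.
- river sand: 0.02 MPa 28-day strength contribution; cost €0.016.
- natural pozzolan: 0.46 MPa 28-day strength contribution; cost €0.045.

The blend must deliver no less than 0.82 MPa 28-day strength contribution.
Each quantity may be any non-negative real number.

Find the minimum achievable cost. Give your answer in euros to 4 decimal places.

€0.0802

Set it up as a linear program. Let x1 = kg of metakaolin, x2 = kg of river sand, x3 = kg of natural pozzolan.
Minimize 0.372x1 + 0.016x2 + 0.045x3 with:
  1.33x1 + 0.02x2 + 0.46x3 ≥ 0.82   (28-day strength contribution)
  x1, x2, x3 ≥ 0.
At the optimum only natural pozzolan is positive (metakaolin, river sand = 0). There the 28-day strength contribution constraint is tight.
Solving gives x3 = 1.783.
Hence cost = 0.045·1.783 = €0.080235.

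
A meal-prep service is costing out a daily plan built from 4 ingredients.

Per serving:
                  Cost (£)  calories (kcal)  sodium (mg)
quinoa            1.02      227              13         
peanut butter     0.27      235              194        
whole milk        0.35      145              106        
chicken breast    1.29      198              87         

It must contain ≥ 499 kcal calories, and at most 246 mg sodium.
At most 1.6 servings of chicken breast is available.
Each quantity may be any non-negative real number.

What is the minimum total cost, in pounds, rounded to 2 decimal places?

£1.30

Let x1 = servings of quinoa, x2 = servings of peanut butter, x3 = servings of whole milk, x4 = servings of chicken breast.
min 1.02x1 + 0.27x2 + 0.35x3 + 1.29x4 s.t.:
  227x1 + 235x2 + 145x3 + 198x4 ≥ 499   (calories)
  13x1 + 194x2 + 106x3 + 87x4 ≤ 246   (sodium)
  x4 ≤ 1.6
  x1, x2, x3, x4 ≥ 0.
The cheapest feasible vertex uses only quinoa, peanut butter; whole milk, chicken breast are not used. The calories and sodium requirements are met with equality.
Optimal quantities: quinoa = 0.9515 servings, peanut butter = 1.204 servings.
Hence cost = 1.02·0.9515 + 0.27·1.204 = £1.2956.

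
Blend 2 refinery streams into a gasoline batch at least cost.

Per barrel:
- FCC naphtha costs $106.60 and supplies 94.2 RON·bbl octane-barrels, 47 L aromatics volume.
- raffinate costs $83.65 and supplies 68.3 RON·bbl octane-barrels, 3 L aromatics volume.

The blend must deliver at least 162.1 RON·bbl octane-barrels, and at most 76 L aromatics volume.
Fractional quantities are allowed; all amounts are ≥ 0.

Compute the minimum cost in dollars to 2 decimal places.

Treat it as an LP. Let x1 = barrels of FCC naphtha, x2 = barrels of raffinate.
Minimise 106.6x1 + 83.65x2 subject to:
  94.2x1 + 68.3x2 ≥ 162.1   (octane-barrels)
  47x1 + 3x2 ≤ 76   (aromatics volume)
  x1, x2 ≥ 0.
Both inputs are positive at the optimum. Binding constraints: octane-barrels and aromatics volume.
That vertex is x1 = 1.607, x2 = 0.157.
Hence cost = 106.6·1.607 + 83.65·0.157 = $184.4393.

$184.44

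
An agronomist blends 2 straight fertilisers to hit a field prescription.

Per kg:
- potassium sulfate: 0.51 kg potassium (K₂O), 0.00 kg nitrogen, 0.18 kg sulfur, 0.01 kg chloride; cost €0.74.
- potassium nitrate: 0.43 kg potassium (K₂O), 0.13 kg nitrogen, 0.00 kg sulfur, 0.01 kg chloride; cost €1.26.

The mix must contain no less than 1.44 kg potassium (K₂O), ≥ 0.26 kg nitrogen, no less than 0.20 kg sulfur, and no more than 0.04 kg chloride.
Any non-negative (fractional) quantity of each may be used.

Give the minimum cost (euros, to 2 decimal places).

€3.36

Let x1 = kg of potassium sulfate, x2 = kg of potassium nitrate.
min 0.74x1 + 1.26x2 with:
  0.51x1 + 0.43x2 ≥ 1.44   (potassium (K₂O))
  0.13x2 ≥ 0.26   (nitrogen)
  0.18x1 ≥ 0.2   (sulfur)
  0.01x1 + 0.01x2 ≤ 0.04   (chloride)
  x1, x2 ≥ 0.
Both inputs are positive at the optimum. There the potassium (K₂O) and nitrogen constraints are tight.
So potassium sulfate = 1.137 kg, potassium nitrate = 2 kg.
Objective = 0.74·1.137 + 1.26·2 = 3.3614.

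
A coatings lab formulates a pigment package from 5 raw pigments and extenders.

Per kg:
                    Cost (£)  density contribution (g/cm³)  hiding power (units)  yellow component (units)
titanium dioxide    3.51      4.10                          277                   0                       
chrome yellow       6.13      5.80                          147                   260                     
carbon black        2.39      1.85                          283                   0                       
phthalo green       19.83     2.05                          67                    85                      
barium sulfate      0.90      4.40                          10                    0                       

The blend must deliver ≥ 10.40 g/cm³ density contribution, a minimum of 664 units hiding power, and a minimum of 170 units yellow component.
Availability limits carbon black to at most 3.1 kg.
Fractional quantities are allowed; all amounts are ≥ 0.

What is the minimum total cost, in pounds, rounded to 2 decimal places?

£9.35

Let x1 = kg of titanium dioxide, x2 = kg of chrome yellow, x3 = kg of carbon black, x4 = kg of phthalo green, x5 = kg of barium sulfate.
min 3.51x1 + 6.13x2 + 2.39x3 + 19.83x4 + 0.9x5 with:
  4.1x1 + 5.8x2 + 1.85x3 + 2.05x4 + 4.4x5 ≥ 10.4   (density contribution)
  277x1 + 147x2 + 283x3 + 67x4 + 10x5 ≥ 664   (hiding power)
  260x2 + 85x4 ≥ 170   (yellow component)
  x3 ≤ 3.1
  x1, x2, x3, x4, x5 ≥ 0.
The cheapest feasible vertex uses only chrome yellow, carbon black, barium sulfate; titanium dioxide, phthalo green are not used. The density contribution, hiding power, yellow component requirements are met with equality.
So chrome yellow = 0.6538 kg, carbon black = 1.983 kg, barium sulfate = 0.668 kg.
Hence cost = 6.13·0.6538 + 2.39·1.983 + 0.9·0.668 = £9.3484.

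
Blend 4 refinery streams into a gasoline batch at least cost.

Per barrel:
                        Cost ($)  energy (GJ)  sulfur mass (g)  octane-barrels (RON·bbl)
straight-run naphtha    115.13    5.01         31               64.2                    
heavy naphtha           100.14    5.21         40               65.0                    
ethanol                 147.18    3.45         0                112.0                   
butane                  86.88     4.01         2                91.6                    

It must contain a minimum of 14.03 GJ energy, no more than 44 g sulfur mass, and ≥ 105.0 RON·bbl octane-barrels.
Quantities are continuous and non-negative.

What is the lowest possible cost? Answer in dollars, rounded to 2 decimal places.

$291.37

Let x1 = barrels of straight-run naphtha, x2 = barrels of heavy naphtha, x3 = barrels of ethanol, x4 = barrels of butane.
Minimize 115.13x1 + 100.14x2 + 147.18x3 + 86.88x4 with:
  5.01x1 + 5.21x2 + 3.45x3 + 4.01x4 ≥ 14.03   (energy)
  31x1 + 40x2 + 2x4 ≤ 44   (sulfur mass)
  64.2x1 + 65x2 + 112x3 + 91.6x4 ≥ 105   (octane-barrels)
  x1, x2, x3, x4 ≥ 0.
At the optimum only heavy naphtha, butane are positive (straight-run naphtha, ethanol = 0). Binding constraints: energy and sulfur mass.
So heavy naphtha = 0.98933 barrels, butane = 2.2134 barrels.
Objective = 100.14·0.98933 + 86.88·2.2134 = 291.3717.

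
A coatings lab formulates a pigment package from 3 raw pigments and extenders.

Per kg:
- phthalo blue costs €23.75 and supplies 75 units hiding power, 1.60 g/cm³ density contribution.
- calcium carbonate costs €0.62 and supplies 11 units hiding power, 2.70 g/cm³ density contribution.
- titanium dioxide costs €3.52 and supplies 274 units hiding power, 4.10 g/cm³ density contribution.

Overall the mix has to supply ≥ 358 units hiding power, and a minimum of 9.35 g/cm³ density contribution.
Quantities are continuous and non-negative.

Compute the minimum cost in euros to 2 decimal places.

€5.35

Let x1 = kg of phthalo blue, x2 = kg of calcium carbonate, x3 = kg of titanium dioxide.
min 23.75x1 + 0.62x2 + 3.52x3 subject to:
  75x1 + 11x2 + 274x3 ≥ 358   (hiding power)
  1.6x1 + 2.7x2 + 4.1x3 ≥ 9.35   (density contribution)
  x1, x2, x3 ≥ 0.
The optimal basis is {calcium carbonate, titanium dioxide}; phthalo blue drops out. The hiding power and density contribution requirements are met with equality.
Optimal quantities: calcium carbonate = 1.575 kg, titanium dioxide = 1.243 kg.
Cost = 0.62·1.575 + 3.52·1.243 = 5.3519.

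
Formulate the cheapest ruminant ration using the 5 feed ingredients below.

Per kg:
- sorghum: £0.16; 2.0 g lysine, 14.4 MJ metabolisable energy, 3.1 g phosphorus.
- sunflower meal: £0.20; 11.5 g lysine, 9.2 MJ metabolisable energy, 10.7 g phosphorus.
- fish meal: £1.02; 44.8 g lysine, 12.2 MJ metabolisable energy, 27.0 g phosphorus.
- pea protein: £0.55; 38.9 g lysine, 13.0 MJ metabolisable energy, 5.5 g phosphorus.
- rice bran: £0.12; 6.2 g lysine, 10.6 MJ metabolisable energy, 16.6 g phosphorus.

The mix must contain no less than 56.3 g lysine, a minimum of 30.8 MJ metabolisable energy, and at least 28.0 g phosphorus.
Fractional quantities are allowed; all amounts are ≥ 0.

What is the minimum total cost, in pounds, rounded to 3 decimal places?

£0.841

Set it up as a linear program. Let x1 = kg of sorghum, x2 = kg of sunflower meal, x3 = kg of fish meal, x4 = kg of pea protein, x5 = kg of rice bran.
min 0.16x1 + 0.2x2 + 1.02x3 + 0.55x4 + 0.12x5 s.t.:
  2x1 + 11.5x2 + 44.8x3 + 38.9x4 + 6.2x5 ≥ 56.3   (lysine)
  14.4x1 + 9.2x2 + 12.2x3 + 13x4 + 10.6x5 ≥ 30.8   (metabolisable energy)
  3.1x1 + 10.7x2 + 27x3 + 5.5x4 + 16.6x5 ≥ 28   (phosphorus)
  x1, x2, x3, x4, x5 ≥ 0.
The minimum-cost mix takes nothing from sorghum, sunflower meal, fish meal — only pea protein, rice bran. There the lysine and metabolisable energy constraints are tight.
Optimal quantities: pea protein = 1.223 kg, rice bran = 1.405 kg.
Hence cost = 0.55·1.223 + 0.12·1.405 = £0.84125.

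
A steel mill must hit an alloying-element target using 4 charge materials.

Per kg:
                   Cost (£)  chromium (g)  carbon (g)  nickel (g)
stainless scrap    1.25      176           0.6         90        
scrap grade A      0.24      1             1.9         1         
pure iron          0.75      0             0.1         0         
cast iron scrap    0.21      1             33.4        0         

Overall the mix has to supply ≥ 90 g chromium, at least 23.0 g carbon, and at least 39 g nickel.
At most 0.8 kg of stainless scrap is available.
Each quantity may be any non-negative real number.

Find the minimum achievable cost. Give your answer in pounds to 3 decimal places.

Treat it as an LP. Let x1 = kg of stainless scrap, x2 = kg of scrap grade A, x3 = kg of pure iron, x4 = kg of cast iron scrap.
min 1.25x1 + 0.24x2 + 0.75x3 + 0.21x4 subject to:
  176x1 + 1x2 + 1x4 ≥ 90   (chromium)
  0.6x1 + 1.9x2 + 0.1x3 + 33.4x4 ≥ 23   (carbon)
  90x1 + 1x2 ≥ 39   (nickel)
  x1 ≤ 0.8
  x1, x2, x3, x4 ≥ 0.
At the optimum only stainless scrap, cast iron scrap are positive (scrap grade A, pure iron = 0). Binding constraints: chromium and carbon.
That vertex is x1 = 0.5075, x4 = 0.6795.
Cost = 1.25·0.5075 + 0.21·0.6795 = 0.77707.

£0.777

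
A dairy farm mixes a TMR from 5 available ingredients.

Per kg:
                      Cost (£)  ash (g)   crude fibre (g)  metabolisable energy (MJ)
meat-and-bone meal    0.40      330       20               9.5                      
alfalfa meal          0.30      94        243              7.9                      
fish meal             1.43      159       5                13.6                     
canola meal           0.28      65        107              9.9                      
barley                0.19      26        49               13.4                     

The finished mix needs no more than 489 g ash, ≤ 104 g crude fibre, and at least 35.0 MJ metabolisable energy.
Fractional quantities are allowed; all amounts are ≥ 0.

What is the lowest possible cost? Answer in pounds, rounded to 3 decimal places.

£0.974

This is a linear program. Let x1 = kg of meat-and-bone meal, x2 = kg of alfalfa meal, x3 = kg of fish meal, x4 = kg of canola meal, x5 = kg of barley.
min 0.4x1 + 0.3x2 + 1.43x3 + 0.28x4 + 0.19x5 with:
  330x1 + 94x2 + 159x3 + 65x4 + 26x5 ≤ 489   (ash)
  20x1 + 243x2 + 5x3 + 107x4 + 49x5 ≤ 104   (crude fibre)
  9.5x1 + 7.9x2 + 13.6x3 + 9.9x4 + 13.4x5 ≥ 35   (metabolisable energy)
  x1, x2, x3, x4, x5 ≥ 0.
The cheapest feasible vertex uses only meat-and-bone meal, fish meal, barley; alfalfa meal, canola meal are not used. The ash, crude fibre, metabolisable energy requirements are met with equality.
Optimal quantities: meat-and-bone meal = 1.307 kg, fish meal = 0.1057 kg, barley = 1.578 kg.
Hence cost = 0.4·1.307 + 1.43·0.1057 + 0.19·1.578 = £0.97377.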